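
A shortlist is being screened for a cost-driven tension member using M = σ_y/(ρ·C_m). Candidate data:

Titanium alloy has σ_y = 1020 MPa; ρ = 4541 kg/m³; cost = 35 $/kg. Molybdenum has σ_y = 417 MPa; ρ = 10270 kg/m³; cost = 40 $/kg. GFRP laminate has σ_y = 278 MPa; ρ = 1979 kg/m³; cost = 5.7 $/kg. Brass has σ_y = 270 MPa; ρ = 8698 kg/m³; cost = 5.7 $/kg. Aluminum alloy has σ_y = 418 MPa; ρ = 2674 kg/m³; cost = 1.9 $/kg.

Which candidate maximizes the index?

aluminum alloy

Evaluate M for each candidate:
  aluminum alloy: M = 82.3 kN·m per $
  GFRP laminate: M = 24.6 kN·m per $
  titanium alloy: M = 6.42 kN·m per $
  brass: M = 5.45 kN·m per $
  molybdenum: M = 1.02 kN·m per $
The maximum is for aluminum alloy.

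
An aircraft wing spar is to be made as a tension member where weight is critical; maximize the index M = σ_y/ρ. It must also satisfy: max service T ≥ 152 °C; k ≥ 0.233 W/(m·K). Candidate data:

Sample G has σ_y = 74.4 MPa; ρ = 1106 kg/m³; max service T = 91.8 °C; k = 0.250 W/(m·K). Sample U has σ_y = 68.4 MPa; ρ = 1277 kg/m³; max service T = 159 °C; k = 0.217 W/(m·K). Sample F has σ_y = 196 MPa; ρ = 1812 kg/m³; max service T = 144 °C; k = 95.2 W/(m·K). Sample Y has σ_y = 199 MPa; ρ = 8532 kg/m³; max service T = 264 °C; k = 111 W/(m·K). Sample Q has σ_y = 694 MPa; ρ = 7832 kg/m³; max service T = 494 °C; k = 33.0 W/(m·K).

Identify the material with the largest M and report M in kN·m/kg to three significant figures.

Screen on constraints: max service T ≥ 152 °C; k ≥ 0.233 W/(m·K). Survivors: sample Y, sample Q.
Per-candidate index values:
  sample Q: M = 88.6 kN·m/kg
  sample Y: M = 23.3 kN·m/kg
Sample Q ranks first.

sample Q, M = 88.6 kN·m/kg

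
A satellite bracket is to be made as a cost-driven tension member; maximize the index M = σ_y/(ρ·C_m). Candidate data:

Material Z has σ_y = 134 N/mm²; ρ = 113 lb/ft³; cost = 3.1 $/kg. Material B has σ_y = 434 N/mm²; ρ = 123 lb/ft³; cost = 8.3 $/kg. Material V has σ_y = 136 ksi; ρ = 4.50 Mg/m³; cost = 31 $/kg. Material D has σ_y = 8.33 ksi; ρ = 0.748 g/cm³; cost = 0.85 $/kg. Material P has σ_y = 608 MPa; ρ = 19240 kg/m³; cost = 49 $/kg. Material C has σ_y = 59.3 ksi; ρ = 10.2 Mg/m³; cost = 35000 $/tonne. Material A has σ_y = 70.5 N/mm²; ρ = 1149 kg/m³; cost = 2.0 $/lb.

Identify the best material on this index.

In SI units:
  material Z: σ_y = 134.0 MPa, ρ = 1810 kg/m³, cost = 3.100 $/kg
  material B: σ_y = 434.0 MPa, ρ = 1970 kg/m³, cost = 8.300 $/kg
  material V: σ_y = 937.7 MPa, ρ = 4500 kg/m³, cost = 31.00 $/kg
  material D: σ_y = 57.43 MPa, ρ = 748.0 kg/m³, cost = 0.8500 $/kg
  material P: σ_y = 608.0 MPa, ρ = 19240 kg/m³, cost = 49.00 $/kg
  material C: σ_y = 408.9 MPa, ρ = 10200 kg/m³, cost = 35.00 $/kg
  material A: σ_y = 70.50 MPa, ρ = 1149 kg/m³, cost = 4.409 $/kg
  material D: M = 90.3 kN·m per $
  material B: M = 26.5 kN·m per $
  material Z: M = 23.9 kN·m per $
  material A: M = 13.9 kN·m per $
  material V: M = 6.72 kN·m per $
  material C: M = 1.15 kN·m per $
  material P: M = 0.645 kN·m per $
Highest index: material D.

material D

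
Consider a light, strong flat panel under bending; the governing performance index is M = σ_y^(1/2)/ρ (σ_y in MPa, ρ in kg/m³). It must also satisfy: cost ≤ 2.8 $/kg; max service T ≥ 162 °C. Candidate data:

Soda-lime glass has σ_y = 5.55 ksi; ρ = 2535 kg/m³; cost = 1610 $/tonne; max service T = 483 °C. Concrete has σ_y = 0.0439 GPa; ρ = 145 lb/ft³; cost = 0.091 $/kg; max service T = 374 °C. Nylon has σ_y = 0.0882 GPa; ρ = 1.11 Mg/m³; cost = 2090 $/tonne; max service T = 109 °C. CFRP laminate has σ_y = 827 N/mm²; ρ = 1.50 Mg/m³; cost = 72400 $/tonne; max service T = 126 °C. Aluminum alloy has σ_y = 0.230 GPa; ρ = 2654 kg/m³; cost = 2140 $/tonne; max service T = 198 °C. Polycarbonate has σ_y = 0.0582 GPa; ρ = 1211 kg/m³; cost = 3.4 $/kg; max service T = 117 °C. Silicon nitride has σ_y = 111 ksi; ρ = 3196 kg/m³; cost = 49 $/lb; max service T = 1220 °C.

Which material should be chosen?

aluminum alloy

Screen on constraints: cost ≤ 2.8 $/kg; max service T ≥ 162 °C. Survivors: soda-lime glass, concrete, aluminum alloy.
Convert each candidate to consistent units, then evaluate M:
  soda-lime glass: σ_y = 38.27 MPa, ρ = 2535 kg/m³
  concrete: σ_y = 43.90 MPa, ρ = 2323 kg/m³
  aluminum alloy: σ_y = 230.0 MPa, ρ = 2654 kg/m³
  aluminum alloy: M = 5.71×10⁻³
  concrete: M = 2.85×10⁻³
  soda-lime glass: M = 2.44×10⁻³
Aluminum alloy has the largest M.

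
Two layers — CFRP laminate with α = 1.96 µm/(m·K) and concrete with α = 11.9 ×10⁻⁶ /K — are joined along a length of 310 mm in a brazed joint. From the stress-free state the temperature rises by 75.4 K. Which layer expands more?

α(CFRP laminate) = 1.96×10⁻⁶/K vs α(concrete) = 11.9×10⁻⁶/K.
Higher α expands more for the same ΔT: concrete.

concrete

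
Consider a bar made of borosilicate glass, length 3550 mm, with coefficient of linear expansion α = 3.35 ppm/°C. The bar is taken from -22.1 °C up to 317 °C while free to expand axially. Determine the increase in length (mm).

ΔT = 317 − (-22.1) = 339.1 K.
ΔL = α·L₀·ΔT = 3.35×10⁻⁶ × 3550 mm × 339.1 K = 4.03 mm.

4.03 mm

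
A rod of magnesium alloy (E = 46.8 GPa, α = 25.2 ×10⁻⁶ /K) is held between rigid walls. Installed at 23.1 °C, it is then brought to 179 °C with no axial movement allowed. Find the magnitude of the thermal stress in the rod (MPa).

ΔT = 155.9 K. Constrained thermal stress σ = E·α·ΔT = 46.80×10³ MPa × 25.2×10⁻⁶ × 155.9 = 184 MPa (compressive).

184 MPa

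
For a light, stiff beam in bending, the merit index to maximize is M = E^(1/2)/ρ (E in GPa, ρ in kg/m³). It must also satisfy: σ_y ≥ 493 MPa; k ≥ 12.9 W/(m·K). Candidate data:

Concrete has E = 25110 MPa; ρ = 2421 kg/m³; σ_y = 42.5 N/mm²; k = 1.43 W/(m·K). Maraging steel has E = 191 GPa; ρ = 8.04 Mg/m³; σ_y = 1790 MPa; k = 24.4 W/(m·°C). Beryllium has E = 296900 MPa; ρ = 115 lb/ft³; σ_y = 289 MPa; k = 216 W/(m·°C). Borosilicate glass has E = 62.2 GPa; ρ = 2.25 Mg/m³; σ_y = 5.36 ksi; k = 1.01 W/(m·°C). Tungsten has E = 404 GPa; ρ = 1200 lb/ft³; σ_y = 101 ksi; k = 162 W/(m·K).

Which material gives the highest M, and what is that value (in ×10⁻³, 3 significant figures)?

maraging steel, M = 1.72×10⁻³

Screen on constraints: σ_y ≥ 493 MPa; k ≥ 12.9 W/(m·K). Survivors: maraging steel, tungsten.
Convert each candidate to consistent units, then evaluate M:
  maraging steel: E = 191.0 GPa, ρ = 8040 kg/m³
  tungsten: E = 404.0 GPa, ρ = 19220 kg/m³
  maraging steel: M = 1.72×10⁻³
  tungsten: M = 1.05×10⁻³
The maximum is for maraging steel.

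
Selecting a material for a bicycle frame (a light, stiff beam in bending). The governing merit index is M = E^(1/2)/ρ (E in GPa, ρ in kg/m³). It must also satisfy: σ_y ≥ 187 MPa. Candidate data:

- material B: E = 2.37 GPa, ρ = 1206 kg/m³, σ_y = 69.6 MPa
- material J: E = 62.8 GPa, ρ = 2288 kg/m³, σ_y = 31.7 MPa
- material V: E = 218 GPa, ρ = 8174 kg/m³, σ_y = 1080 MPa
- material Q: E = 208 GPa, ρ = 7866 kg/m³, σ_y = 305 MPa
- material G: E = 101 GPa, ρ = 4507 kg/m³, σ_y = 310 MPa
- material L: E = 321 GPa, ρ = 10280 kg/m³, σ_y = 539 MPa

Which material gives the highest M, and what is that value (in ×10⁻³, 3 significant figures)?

material G, M = 2.23×10⁻³

Screen on constraints: σ_y ≥ 187 MPa. Survivors: material V, material Q, material G, material L.
Computing M directly (units already consistent):
  material G: M = 2.23×10⁻³
  material Q: M = 1.83×10⁻³
  material V: M = 1.81×10⁻³
  material L: M = 1.74×10⁻³
Material G has the largest M.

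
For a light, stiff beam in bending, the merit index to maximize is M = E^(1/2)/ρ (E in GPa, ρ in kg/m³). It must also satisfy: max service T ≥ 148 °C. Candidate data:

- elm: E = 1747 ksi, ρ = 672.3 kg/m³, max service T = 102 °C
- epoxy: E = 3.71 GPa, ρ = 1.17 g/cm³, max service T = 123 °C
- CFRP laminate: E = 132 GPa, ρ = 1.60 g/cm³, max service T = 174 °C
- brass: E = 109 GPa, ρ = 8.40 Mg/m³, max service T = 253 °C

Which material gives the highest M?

CFRP laminate

Screen on constraints: max service T ≥ 148 °C. Survivors: CFRP laminate, brass.
In SI units:
  CFRP laminate: E = 132.0 GPa, ρ = 1600 kg/m³
  brass: E = 109.0 GPa, ρ = 8400 kg/m³
  CFRP laminate: M = 7.18×10⁻³
  brass: M = 1.24×10⁻³
Highest index: CFRP laminate.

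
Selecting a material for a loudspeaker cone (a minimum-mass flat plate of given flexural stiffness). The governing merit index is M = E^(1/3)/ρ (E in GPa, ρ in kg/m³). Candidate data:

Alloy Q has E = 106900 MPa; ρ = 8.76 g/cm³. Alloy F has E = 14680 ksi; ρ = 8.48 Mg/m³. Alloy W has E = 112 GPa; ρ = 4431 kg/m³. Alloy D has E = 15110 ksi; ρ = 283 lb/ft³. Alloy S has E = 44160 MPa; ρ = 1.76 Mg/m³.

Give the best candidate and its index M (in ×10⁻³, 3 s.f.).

Convert each candidate to consistent units, then evaluate M:
  alloy Q: E = 106.9 GPa, ρ = 8760 kg/m³
  alloy F: E = 101.2 GPa, ρ = 8480 kg/m³
  alloy W: E = 112.0 GPa, ρ = 4431 kg/m³
  alloy D: E = 104.2 GPa, ρ = 4533 kg/m³
  alloy S: E = 44.16 GPa, ρ = 1760 kg/m³
  alloy S: M = 2.01×10⁻³
  alloy W: M = 1.09×10⁻³
  alloy D: M = 1.04×10⁻³
  alloy F: M = 0.550×10⁻³
  alloy Q: M = 0.542×10⁻³
Highest index: alloy S.

alloy S, M = 2.01×10⁻³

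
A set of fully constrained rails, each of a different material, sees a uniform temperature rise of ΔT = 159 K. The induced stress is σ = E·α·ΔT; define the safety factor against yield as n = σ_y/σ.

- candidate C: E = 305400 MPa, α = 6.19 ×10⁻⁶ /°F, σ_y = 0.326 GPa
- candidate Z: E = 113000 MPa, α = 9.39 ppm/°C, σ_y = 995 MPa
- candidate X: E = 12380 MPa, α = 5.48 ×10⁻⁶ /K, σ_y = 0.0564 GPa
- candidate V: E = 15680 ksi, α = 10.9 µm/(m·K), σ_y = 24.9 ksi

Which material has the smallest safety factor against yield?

In consistent units (E in GPa, α in ×10⁻⁶/K, σ_y in MPa):
  candidate C: E = 305.4, α = 11.1, σ_y = 326.0 → σ = 541 MPa, n = 0.603
  candidate Z: E = 113.0, α = 9.39, σ_y = 995.0 → σ = 169 MPa, n = 5.90
  candidate X: E = 12.38, α = 5.48, σ_y = 56.40 → σ = 10.8 MPa, n = 5.23
  candidate V: E = 108.1, α = 10.9, σ_y = 171.7 → σ = 187 MPa, n = 0.916
The minimum is candidate C at n = 0.603.

candidate C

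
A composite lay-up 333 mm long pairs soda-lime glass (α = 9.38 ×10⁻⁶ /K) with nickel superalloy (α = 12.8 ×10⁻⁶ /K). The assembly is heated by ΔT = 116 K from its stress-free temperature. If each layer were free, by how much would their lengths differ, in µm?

Δα = |9.38 − 12.8|×10⁻⁶/K = 3.42×10⁻⁶/K.
ΔL_mismatch = Δα·L·ΔT = 3.42×10⁻⁶ × 333.0 mm × 116.0 K = 132 µm.

132 µm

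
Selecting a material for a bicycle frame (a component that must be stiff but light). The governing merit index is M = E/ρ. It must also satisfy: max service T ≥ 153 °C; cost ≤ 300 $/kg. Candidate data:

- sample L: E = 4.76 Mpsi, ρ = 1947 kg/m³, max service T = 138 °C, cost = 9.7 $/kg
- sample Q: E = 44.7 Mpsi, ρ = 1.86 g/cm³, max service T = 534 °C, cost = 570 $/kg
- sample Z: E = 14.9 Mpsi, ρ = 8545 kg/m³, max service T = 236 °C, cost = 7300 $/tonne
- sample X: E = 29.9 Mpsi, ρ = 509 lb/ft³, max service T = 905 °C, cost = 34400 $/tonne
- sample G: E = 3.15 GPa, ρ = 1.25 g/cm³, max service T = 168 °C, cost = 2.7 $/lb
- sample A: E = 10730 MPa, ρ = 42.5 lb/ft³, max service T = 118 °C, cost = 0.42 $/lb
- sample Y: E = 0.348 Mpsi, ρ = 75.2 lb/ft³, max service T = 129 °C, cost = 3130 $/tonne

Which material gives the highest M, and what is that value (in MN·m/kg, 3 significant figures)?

Screen on constraints: max service T ≥ 153 °C; cost ≤ 300 $/kg. Survivors: sample Z, sample X, sample G.
In SI units:
  sample Z: E = 102.7 GPa, ρ = 8545 kg/m³
  sample X: E = 206.2 GPa, ρ = 8153 kg/m³
  sample G: E = 3.150 GPa, ρ = 1250 kg/m³
  sample X: M = 25.3 MN·m/kg
  sample Z: M = 12.0 MN·m/kg
  sample G: M = 2.52 MN·m/kg
Highest index: sample X.

sample X, M = 25.3 MN·m/kg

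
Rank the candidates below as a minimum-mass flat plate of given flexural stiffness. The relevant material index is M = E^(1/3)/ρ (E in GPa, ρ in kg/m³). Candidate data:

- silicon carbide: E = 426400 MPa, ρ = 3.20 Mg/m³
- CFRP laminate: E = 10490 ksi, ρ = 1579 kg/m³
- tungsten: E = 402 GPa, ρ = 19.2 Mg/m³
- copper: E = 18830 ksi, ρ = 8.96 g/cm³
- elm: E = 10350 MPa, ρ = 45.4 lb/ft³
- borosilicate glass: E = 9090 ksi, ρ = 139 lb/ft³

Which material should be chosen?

elm

In SI units:
  silicon carbide: E = 426.4 GPa, ρ = 3200 kg/m³
  CFRP laminate: E = 72.33 GPa, ρ = 1579 kg/m³
  tungsten: E = 402.0 GPa, ρ = 19200 kg/m³
  copper: E = 129.8 GPa, ρ = 8960 kg/m³
  elm: E = 10.35 GPa, ρ = 727.2 kg/m³
  borosilicate glass: E = 62.67 GPa, ρ = 2227 kg/m³
  elm: M = 3.00×10⁻³
  CFRP laminate: M = 2.64×10⁻³
  silicon carbide: M = 2.35×10⁻³
  borosilicate glass: M = 1.78×10⁻³
  copper: M = 0.565×10⁻³
  tungsten: M = 0.384×10⁻³
Elm has the largest M.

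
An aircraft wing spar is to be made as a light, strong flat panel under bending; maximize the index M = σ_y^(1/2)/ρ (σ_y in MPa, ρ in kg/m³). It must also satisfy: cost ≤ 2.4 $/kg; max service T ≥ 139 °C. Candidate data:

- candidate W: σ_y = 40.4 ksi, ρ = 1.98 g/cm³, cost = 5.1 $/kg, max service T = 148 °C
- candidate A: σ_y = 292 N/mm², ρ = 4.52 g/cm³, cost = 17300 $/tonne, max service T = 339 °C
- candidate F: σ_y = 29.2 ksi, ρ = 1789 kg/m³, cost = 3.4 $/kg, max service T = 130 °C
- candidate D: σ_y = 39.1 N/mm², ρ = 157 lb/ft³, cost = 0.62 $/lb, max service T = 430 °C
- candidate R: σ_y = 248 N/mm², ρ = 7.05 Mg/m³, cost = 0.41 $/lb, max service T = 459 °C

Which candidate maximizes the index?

Screen on constraints: cost ≤ 2.4 $/kg; max service T ≥ 139 °C. Survivors: candidate D, candidate R.
Convert each candidate to consistent units, then evaluate M:
  candidate D: σ_y = 39.10 MPa, ρ = 2515 kg/m³
  candidate R: σ_y = 248.0 MPa, ρ = 7050 kg/m³
  candidate D: M = 2.49×10⁻³
  candidate R: M = 2.23×10⁻³
Candidate D ranks first.

candidate D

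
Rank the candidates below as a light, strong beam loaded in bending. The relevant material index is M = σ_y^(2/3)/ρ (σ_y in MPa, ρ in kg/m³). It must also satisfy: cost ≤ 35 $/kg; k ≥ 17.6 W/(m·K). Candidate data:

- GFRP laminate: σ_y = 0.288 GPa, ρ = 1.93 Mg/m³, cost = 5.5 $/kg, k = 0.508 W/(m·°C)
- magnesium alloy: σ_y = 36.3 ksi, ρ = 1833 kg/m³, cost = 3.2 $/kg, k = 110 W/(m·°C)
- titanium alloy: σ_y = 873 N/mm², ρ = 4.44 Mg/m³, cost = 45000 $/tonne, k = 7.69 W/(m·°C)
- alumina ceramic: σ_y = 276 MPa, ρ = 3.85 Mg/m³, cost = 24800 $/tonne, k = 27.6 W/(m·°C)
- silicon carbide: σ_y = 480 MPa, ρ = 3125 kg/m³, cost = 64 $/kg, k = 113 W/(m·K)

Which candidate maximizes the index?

Screen on constraints: cost ≤ 35 $/kg; k ≥ 17.6 W/(m·K). Survivors: magnesium alloy, alumina ceramic.
Convert each candidate to consistent units, then evaluate M:
  magnesium alloy: σ_y = 250.3 MPa, ρ = 1833 kg/m³
  alumina ceramic: σ_y = 276.0 MPa, ρ = 3850 kg/m³
  magnesium alloy: M = 21.7×10⁻³
  alumina ceramic: M = 11.0×10⁻³
Magnesium alloy has the largest M.

magnesium alloy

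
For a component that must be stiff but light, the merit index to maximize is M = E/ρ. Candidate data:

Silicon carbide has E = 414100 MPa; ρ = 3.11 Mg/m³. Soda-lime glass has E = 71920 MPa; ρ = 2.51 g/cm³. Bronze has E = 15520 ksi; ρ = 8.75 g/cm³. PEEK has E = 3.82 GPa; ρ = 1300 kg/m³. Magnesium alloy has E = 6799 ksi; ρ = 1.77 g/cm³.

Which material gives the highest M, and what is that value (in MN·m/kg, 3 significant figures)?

silicon carbide, M = 133 MN·m/kg

Convert each candidate to consistent units, then evaluate M:
  silicon carbide: E = 414.1 GPa, ρ = 3110 kg/m³
  soda-lime glass: E = 71.92 GPa, ρ = 2510 kg/m³
  bronze: E = 107.0 GPa, ρ = 8750 kg/m³
  PEEK: E = 3.820 GPa, ρ = 1300 kg/m³
  magnesium alloy: E = 46.88 GPa, ρ = 1770 kg/m³
  silicon carbide: M = 133 MN·m/kg
  soda-lime glass: M = 28.7 MN·m/kg
  magnesium alloy: M = 26.5 MN·m/kg
  bronze: M = 12.2 MN·m/kg
  PEEK: M = 2.94 MN·m/kg
Highest index: silicon carbide.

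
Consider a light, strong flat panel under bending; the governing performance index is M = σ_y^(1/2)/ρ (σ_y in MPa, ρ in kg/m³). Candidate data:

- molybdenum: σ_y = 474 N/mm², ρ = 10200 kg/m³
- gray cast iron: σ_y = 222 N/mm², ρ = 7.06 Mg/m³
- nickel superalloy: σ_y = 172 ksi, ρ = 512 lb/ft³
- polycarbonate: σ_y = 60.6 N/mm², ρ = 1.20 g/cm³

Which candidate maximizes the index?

After converting to SI:
  molybdenum: σ_y = 474.0 MPa, ρ = 10200 kg/m³
  gray cast iron: σ_y = 222.0 MPa, ρ = 7060 kg/m³
  nickel superalloy: σ_y = 1186 MPa, ρ = 8201 kg/m³
  polycarbonate: σ_y = 60.60 MPa, ρ = 1200 kg/m³
  polycarbonate: M = 6.49×10⁻³
  nickel superalloy: M = 4.20×10⁻³
  molybdenum: M = 2.13×10⁻³
  gray cast iron: M = 2.11×10⁻³
Polycarbonate ranks first.

polycarbonate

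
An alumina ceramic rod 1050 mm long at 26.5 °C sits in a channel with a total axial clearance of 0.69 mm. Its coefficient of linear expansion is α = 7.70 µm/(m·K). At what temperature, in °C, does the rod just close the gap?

α·L₀·ΔT = 0.69 mm ⇒ ΔT = 0.69 / (7.70×10⁻⁶ × 1050.0) = 85.34 K.
T = 26.5 + 85.34 = 111.8 °C.

112 °C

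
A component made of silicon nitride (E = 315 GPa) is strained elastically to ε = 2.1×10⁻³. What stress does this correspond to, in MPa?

σ = E·ε = 315000 MPa × 2.1×10⁻³ = 662 MPa.

662 MPa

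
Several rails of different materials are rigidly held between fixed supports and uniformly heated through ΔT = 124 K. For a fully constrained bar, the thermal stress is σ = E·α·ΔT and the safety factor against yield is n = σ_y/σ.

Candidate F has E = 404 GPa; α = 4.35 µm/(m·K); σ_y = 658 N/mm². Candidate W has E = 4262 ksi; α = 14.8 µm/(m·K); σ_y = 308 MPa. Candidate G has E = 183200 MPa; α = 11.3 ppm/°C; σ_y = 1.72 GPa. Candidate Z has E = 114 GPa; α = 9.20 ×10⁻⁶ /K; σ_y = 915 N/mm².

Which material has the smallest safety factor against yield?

In consistent units (E in GPa, α in ×10⁻⁶/K, σ_y in MPa):
  candidate F: E = 404.0, α = 4.35, σ_y = 658.0 → σ = 218 MPa, n = 3.02
  candidate W: E = 29.39, α = 14.8, σ_y = 308.0 → σ = 53.9 MPa, n = 5.71
  candidate G: E = 183.2, α = 11.3, σ_y = 1720 → σ = 257 MPa, n = 6.70
  candidate Z: E = 114.0, α = 9.20, σ_y = 915.0 → σ = 130 MPa, n = 7.04
The minimum is candidate F at n = 3.02.

candidate F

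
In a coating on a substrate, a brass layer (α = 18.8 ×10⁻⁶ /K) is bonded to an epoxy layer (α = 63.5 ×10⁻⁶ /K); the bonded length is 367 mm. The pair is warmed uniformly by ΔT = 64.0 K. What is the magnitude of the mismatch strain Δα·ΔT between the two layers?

2.86×10⁻³

Δα = |18.8 − 63.5|×10⁻⁶/K = 44.7×10⁻⁶/K.
Mismatch strain = Δα·ΔT = 44.7×10⁻⁶ × 64.0 = 2.86×10⁻³.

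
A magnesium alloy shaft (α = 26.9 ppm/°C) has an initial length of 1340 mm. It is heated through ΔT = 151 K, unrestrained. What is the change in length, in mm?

5.44 mm

ΔL = α·L₀·ΔT = 26.9×10⁻⁶ × 1340 mm × 151.0 K = 5.44 mm.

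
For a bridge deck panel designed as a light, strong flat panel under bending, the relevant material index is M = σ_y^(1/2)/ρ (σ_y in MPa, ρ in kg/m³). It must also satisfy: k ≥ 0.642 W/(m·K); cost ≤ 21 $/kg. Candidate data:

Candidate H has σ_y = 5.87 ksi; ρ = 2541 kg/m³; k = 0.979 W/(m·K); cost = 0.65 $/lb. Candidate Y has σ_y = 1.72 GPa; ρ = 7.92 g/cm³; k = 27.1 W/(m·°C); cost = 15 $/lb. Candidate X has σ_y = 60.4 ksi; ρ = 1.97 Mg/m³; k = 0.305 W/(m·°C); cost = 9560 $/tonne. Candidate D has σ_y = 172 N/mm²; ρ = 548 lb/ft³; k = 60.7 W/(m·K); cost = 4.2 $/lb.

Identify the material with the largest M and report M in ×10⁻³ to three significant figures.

Screen on constraints: k ≥ 0.642 W/(m·K); cost ≤ 21 $/kg. Survivors: candidate H, candidate D.
In SI units:
  candidate H: σ_y = 40.47 MPa, ρ = 2541 kg/m³
  candidate D: σ_y = 172.0 MPa, ρ = 8778 kg/m³
  candidate H: M = 2.50×10⁻³
  candidate D: M = 1.49×10⁻³
Highest index: candidate H.

candidate H, M = 2.50×10⁻³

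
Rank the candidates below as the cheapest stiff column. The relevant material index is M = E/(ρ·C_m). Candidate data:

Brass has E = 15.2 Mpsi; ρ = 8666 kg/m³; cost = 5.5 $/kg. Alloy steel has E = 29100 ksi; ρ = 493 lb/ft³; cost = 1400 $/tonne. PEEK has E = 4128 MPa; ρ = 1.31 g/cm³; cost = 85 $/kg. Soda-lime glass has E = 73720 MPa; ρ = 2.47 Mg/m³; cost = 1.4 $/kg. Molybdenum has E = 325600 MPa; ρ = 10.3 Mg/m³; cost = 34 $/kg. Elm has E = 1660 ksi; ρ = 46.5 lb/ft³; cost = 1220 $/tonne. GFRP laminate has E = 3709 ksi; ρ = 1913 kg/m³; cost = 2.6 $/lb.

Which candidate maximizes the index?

soda-lime glass

Putting every candidate on a common basis:
  brass: E = 104.8 GPa, ρ = 8666 kg/m³, cost = 5.500 $/kg
  alloy steel: E = 200.6 GPa, ρ = 7897 kg/m³, cost = 1.400 $/kg
  PEEK: E = 4.128 GPa, ρ = 1310 kg/m³, cost = 85.00 $/kg
  soda-lime glass: E = 73.72 GPa, ρ = 2470 kg/m³, cost = 1.400 $/kg
  molybdenum: E = 325.6 GPa, ρ = 10300 kg/m³, cost = 34.00 $/kg
  elm: E = 11.45 GPa, ρ = 744.9 kg/m³, cost = 1.220 $/kg
  GFRP laminate: E = 25.57 GPa, ρ = 1913 kg/m³, cost = 5.732 $/kg
  soda-lime glass: M = 21.3 MN·m per $
  alloy steel: M = 18.1 MN·m per $
  elm: M = 12.6 MN·m per $
  GFRP laminate: M = 2.33 MN·m per $
  brass: M = 2.20 MN·m per $
  molybdenum: M = 0.930 MN·m per $
  PEEK: M = 0.0371 MN·m per $
The maximum is for soda-lime glass.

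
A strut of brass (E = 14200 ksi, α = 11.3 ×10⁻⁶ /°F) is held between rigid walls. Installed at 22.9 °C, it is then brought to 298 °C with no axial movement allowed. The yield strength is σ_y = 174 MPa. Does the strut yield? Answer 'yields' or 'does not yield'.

E = 14200 ksi = 97.91 GPa.
α = 11.3×10⁻⁶/°F × 9/5 = 20.3×10⁻⁶/K.
ΔT = 275.1 K. Constrained thermal stress σ = E·α·ΔT = 97.91×10³ MPa × 20.3×10⁻⁶ × 275.1 = 548 MPa (compressive).
Compare to σ_y = 174 MPa: σ ≥ σ_y, so it yields.

yields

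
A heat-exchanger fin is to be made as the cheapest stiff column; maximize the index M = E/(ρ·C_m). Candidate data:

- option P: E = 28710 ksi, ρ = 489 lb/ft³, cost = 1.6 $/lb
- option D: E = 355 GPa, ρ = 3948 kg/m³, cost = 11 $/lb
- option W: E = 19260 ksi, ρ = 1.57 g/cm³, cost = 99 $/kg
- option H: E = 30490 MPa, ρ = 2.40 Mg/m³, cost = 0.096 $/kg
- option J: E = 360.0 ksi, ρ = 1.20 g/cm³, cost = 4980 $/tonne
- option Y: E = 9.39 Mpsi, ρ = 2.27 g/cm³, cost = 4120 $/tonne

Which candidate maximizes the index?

option H

Putting every candidate on a common basis:
  option P: E = 197.9 GPa, ρ = 7833 kg/m³, cost = 3.527 $/kg
  option D: E = 355.0 GPa, ρ = 3948 kg/m³, cost = 24.25 $/kg
  option W: E = 132.8 GPa, ρ = 1570 kg/m³, cost = 99.00 $/kg
  option H: E = 30.49 GPa, ρ = 2400 kg/m³, cost = 0.09600 $/kg
  option J: E = 2.482 GPa, ρ = 1200 kg/m³, cost = 4.980 $/kg
  option Y: E = 64.74 GPa, ρ = 2270 kg/m³, cost = 4.120 $/kg
  option H: M = 132 MN·m per $
  option P: M = 7.16 MN·m per $
  option Y: M = 6.92 MN·m per $
  option D: M = 3.71 MN·m per $
  option W: M = 0.854 MN·m per $
  option J: M = 0.415 MN·m per $
The maximum is for option H.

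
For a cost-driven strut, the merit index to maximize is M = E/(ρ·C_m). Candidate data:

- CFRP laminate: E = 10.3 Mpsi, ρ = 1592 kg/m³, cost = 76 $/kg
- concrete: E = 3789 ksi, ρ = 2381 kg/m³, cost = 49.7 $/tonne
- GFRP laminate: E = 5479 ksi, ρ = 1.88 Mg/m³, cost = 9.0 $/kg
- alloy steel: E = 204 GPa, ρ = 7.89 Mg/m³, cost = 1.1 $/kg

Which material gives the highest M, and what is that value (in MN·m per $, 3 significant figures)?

Normalizing units and computing the index:
  CFRP laminate: E = 71.02 GPa, ρ = 1592 kg/m³, cost = 76.00 $/kg
  concrete: E = 26.12 GPa, ρ = 2381 kg/m³, cost = 0.04970 $/kg
  GFRP laminate: E = 37.78 GPa, ρ = 1880 kg/m³, cost = 9.000 $/kg
  alloy steel: E = 204.0 GPa, ρ = 7890 kg/m³, cost = 1.100 $/kg
  concrete: M = 221 MN·m per $
  alloy steel: M = 23.5 MN·m per $
  GFRP laminate: M = 2.23 MN·m per $
  CFRP laminate: M = 0.587 MN·m per $
Highest index: concrete.

concrete, M = 221 MN·m per $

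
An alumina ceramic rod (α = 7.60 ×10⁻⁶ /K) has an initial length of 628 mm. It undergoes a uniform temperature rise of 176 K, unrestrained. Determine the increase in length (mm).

ΔL = α·L₀·ΔT = 7.60×10⁻⁶ × 628 mm × 176.0 K = 0.840 mm.

0.840 mm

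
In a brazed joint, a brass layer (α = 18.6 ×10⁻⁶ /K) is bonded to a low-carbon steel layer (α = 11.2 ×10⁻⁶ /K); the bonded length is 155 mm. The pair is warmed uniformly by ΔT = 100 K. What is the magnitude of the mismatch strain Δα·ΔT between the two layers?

7.40×10⁻⁴

Δα = |18.6 − 11.2|×10⁻⁶/K = 7.40×10⁻⁶/K.
Mismatch strain = Δα·ΔT = 7.40×10⁻⁶ × 100.0 = 7.40×10⁻⁴.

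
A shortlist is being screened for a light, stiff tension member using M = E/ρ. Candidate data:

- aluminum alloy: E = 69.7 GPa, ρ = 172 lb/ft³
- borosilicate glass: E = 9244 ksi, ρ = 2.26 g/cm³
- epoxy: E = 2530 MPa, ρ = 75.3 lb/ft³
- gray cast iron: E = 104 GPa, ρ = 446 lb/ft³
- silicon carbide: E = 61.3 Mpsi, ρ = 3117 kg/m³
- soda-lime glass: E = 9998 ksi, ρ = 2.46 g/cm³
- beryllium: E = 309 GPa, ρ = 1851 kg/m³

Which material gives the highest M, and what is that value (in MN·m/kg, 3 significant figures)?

Normalizing units and computing the index:
  aluminum alloy: E = 69.70 GPa, ρ = 2755 kg/m³
  borosilicate glass: E = 63.74 GPa, ρ = 2260 kg/m³
  epoxy: E = 2.530 GPa, ρ = 1206 kg/m³
  gray cast iron: E = 104.0 GPa, ρ = 7144 kg/m³
  silicon carbide: E = 422.6 GPa, ρ = 3117 kg/m³
  soda-lime glass: E = 68.93 GPa, ρ = 2460 kg/m³
  beryllium: E = 309.0 GPa, ρ = 1851 kg/m³
  beryllium: M = 167 MN·m/kg
  silicon carbide: M = 136 MN·m/kg
  borosilicate glass: M = 28.2 MN·m/kg
  soda-lime glass: M = 28.0 MN·m/kg
  aluminum alloy: M = 25.3 MN·m/kg
  gray cast iron: M = 14.6 MN·m/kg
  epoxy: M = 2.10 MN·m/kg
The maximum is for beryllium.

beryllium, M = 167 MN·m/kg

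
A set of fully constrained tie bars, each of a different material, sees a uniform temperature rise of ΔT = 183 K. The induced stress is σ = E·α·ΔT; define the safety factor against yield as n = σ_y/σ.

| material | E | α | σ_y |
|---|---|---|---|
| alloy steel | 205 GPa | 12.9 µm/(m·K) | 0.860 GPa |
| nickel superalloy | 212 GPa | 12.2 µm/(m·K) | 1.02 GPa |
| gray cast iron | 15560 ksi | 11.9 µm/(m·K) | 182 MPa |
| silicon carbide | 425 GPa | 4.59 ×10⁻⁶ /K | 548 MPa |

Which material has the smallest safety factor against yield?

In consistent units (E in GPa, α in ×10⁻⁶/K, σ_y in MPa):
  alloy steel: E = 205.0, α = 12.9, σ_y = 860.0 → σ = 484 MPa, n = 1.78
  nickel superalloy: E = 212.0, α = 12.2, σ_y = 1020 → σ = 473 MPa, n = 2.16
  gray cast iron: E = 107.3, α = 11.9, σ_y = 182.0 → σ = 234 MPa, n = 0.779
  silicon carbide: E = 425.0, α = 4.59, σ_y = 548.0 → σ = 357 MPa, n = 1.54
Smallest n: gray cast iron with n = 0.779.

gray cast iron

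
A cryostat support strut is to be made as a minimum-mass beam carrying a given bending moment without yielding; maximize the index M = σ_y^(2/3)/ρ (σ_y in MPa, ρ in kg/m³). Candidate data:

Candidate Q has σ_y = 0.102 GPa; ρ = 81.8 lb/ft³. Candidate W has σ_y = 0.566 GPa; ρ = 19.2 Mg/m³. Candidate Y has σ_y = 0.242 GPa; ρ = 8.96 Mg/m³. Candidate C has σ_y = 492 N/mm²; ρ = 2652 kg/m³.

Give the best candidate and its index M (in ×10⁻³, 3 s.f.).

candidate C, M = 23.5×10⁻³

Normalizing units and computing the index:
  candidate Q: σ_y = 102.0 MPa, ρ = 1310 kg/m³
  candidate W: σ_y = 566.0 MPa, ρ = 19200 kg/m³
  candidate Y: σ_y = 242.0 MPa, ρ = 8960 kg/m³
  candidate C: σ_y = 492.0 MPa, ρ = 2652 kg/m³
  candidate C: M = 23.5×10⁻³
  candidate Q: M = 16.7×10⁻³
  candidate Y: M = 4.33×10⁻³
  candidate W: M = 3.56×10⁻³
The maximum is for candidate C.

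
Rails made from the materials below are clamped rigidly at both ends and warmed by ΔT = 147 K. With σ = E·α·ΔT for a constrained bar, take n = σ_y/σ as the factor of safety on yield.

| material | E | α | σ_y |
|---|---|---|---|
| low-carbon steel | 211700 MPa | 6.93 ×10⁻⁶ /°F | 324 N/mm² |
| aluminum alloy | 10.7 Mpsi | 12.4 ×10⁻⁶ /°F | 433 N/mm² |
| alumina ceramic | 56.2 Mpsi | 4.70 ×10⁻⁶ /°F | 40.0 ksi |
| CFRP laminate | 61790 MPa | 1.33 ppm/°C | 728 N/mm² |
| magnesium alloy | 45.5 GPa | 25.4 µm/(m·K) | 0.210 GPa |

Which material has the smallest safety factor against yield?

Converting E to GPa, α to ×10⁻⁶/K, σ_y to MPa, then σ and n for each:
  low-carbon steel: E = 211.7, α = 12.5, σ_y = 324.0 → σ = 388 MPa, n = 0.835
  aluminum alloy: E = 73.77, α = 22.3, σ_y = 433.0 → σ = 242 MPa, n = 1.79
  alumina ceramic: E = 387.5, α = 8.46, σ_y = 275.8 → σ = 482 MPa, n = 0.572
  CFRP laminate: E = 61.79, α = 1.33, σ_y = 728.0 → σ = 12.1 MPa, n = 60.3
  magnesium alloy: E = 45.50, α = 25.4, σ_y = 210.0 → σ = 170 MPa, n = 1.24
Smallest n: alumina ceramic with n = 0.572.

alumina ceramic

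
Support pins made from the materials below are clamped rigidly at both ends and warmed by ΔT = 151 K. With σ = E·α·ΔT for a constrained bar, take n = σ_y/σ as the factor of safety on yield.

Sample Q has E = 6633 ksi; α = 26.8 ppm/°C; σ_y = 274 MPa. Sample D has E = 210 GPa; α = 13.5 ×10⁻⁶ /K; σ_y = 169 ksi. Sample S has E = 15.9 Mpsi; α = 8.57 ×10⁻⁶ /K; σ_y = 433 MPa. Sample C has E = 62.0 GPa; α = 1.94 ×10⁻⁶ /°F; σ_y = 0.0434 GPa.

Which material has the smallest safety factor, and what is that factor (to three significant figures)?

sample C, n = 1.33

Converting E to GPa, α to ×10⁻⁶/K, σ_y to MPa, then σ and n for each:
  sample Q: E = 45.73, α = 26.8, σ_y = 274.0 → σ = 185 MPa, n = 1.48
  sample D: E = 210.0, α = 13.5, σ_y = 1165 → σ = 428 MPa, n = 2.72
  sample S: E = 109.6, α = 8.57, σ_y = 433.0 → σ = 142 MPa, n = 3.05
  sample C: E = 62.00, α = 3.49, σ_y = 43.40 → σ = 32.7 MPa, n = 1.33
The minimum is sample C at n = 1.33.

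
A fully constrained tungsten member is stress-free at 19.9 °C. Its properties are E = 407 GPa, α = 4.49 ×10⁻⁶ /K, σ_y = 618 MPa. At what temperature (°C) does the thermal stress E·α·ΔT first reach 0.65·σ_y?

240 °C

E·α·ΔT = 401.7 MPa ⇒ ΔT = 401.7 / (407.0×10³ × 4.49×10⁻⁶) = 219.8 K.
T = 19.9 + 219.8 = 239.7 °C.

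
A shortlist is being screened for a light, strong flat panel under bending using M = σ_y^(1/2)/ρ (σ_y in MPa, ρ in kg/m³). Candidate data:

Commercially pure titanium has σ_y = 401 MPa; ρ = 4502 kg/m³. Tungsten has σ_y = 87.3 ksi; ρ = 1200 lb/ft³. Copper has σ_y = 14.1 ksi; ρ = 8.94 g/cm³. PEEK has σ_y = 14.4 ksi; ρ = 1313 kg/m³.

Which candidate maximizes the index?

Normalizing units and computing the index:
  commercially pure titanium: σ_y = 401.0 MPa, ρ = 4502 kg/m³
  tungsten: σ_y = 601.9 MPa, ρ = 19220 kg/m³
  copper: σ_y = 97.22 MPa, ρ = 8940 kg/m³
  PEEK: σ_y = 99.28 MPa, ρ = 1313 kg/m³
  PEEK: M = 7.59×10⁻³
  commercially pure titanium: M = 4.45×10⁻³
  tungsten: M = 1.28×10⁻³
  copper: M = 1.10×10⁻³
PEEK ranks first.

PEEK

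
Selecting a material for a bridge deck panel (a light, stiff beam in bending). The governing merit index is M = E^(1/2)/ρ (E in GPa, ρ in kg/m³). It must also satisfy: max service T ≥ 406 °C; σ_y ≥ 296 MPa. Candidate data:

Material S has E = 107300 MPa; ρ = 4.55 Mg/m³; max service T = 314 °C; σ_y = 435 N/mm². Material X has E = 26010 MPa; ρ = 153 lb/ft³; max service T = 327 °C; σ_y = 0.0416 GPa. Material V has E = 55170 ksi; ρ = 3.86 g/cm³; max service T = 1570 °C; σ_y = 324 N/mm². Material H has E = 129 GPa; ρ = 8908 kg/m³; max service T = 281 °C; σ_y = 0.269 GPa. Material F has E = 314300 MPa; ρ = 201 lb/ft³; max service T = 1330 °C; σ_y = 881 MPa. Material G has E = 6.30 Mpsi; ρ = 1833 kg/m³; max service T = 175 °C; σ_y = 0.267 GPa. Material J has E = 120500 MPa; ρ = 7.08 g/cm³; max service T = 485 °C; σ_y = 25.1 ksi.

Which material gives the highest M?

material F

Screen on constraints: max service T ≥ 406 °C; σ_y ≥ 296 MPa. Survivors: material V, material F.
After converting to SI:
  material V: E = 380.4 GPa, ρ = 3860 kg/m³
  material F: E = 314.3 GPa, ρ = 3220 kg/m³
  material F: M = 5.51×10⁻³
  material V: M = 5.05×10⁻³
Material F has the largest M.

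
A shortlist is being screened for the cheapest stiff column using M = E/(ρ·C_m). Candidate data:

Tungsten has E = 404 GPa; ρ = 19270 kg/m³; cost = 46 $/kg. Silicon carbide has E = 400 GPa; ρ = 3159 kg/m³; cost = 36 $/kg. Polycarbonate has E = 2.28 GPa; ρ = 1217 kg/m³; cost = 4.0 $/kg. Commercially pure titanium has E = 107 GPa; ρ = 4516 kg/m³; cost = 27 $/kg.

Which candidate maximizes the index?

silicon carbide

Computing M directly (units already consistent):
  silicon carbide: M = 3.52 MN·m per $
  commercially pure titanium: M = 0.878 MN·m per $
  polycarbonate: M = 0.468 MN·m per $
  tungsten: M = 0.456 MN·m per $
Silicon carbide ranks first.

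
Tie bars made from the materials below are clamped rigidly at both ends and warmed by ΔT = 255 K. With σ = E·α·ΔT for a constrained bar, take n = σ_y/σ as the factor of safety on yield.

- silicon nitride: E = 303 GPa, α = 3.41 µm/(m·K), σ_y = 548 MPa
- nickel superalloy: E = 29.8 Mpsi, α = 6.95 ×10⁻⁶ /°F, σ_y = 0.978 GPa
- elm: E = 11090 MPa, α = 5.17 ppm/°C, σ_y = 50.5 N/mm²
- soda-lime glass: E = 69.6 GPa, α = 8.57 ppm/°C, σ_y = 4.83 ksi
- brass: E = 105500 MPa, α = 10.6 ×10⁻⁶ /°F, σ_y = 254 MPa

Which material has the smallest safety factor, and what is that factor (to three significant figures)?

soda-lime glass, n = 0.219

Converting E to GPa, α to ×10⁻⁶/K, σ_y to MPa, then σ and n for each:
  silicon nitride: E = 303.0, α = 3.41, σ_y = 548.0 → σ = 263 MPa, n = 2.08
  nickel superalloy: E = 205.5, α = 12.5, σ_y = 978.0 → σ = 655 MPa, n = 1.49
  elm: E = 11.09, α = 5.17, σ_y = 50.50 → σ = 14.6 MPa, n = 3.45
  soda-lime glass: E = 69.60, α = 8.57, σ_y = 33.30 → σ = 152 MPa, n = 0.219
  brass: E = 105.5, α = 19.1, σ_y = 254.0 → σ = 513 MPa, n = 0.495
Soda-lime glass has the lowest safety factor, n = 0.219.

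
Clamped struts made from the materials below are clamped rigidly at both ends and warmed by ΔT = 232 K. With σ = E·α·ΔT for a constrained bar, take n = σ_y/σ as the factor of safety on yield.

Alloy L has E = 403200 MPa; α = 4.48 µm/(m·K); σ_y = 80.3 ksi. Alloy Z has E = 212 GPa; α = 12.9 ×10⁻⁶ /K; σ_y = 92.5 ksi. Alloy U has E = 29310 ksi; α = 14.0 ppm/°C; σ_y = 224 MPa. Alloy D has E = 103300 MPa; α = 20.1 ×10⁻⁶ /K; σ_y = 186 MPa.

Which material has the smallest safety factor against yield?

Per material, after unit conversion:
  alloy L: E = 403.2, α = 4.48, σ_y = 553.6 → σ = 419 MPa, n = 1.32
  alloy Z: E = 212.0, α = 12.9, σ_y = 637.8 → σ = 634 MPa, n = 1.01
  alloy U: E = 202.1, α = 14.0, σ_y = 224.0 → σ = 656 MPa, n = 0.341
  alloy D: E = 103.3, α = 20.1, σ_y = 186.0 → σ = 482 MPa, n = 0.386
The minimum is alloy U at n = 0.341.

alloy U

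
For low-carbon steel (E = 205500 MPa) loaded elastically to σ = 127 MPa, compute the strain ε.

6.18×10⁻⁴

E = 205500 MPa = 205.5 GPa = 205500 MPa.
ε = σ/E = 127 / 205500 = 6.18×10⁻⁴.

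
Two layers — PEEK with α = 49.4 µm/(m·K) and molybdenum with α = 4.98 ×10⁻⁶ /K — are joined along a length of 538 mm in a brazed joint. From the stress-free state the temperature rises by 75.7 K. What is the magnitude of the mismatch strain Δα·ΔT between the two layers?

Δα = |49.4 − 4.98|×10⁻⁶/K = 44.4×10⁻⁶/K.
Mismatch strain = Δα·ΔT = 44.4×10⁻⁶ × 75.7 = 3.36×10⁻³.

3.36×10⁻³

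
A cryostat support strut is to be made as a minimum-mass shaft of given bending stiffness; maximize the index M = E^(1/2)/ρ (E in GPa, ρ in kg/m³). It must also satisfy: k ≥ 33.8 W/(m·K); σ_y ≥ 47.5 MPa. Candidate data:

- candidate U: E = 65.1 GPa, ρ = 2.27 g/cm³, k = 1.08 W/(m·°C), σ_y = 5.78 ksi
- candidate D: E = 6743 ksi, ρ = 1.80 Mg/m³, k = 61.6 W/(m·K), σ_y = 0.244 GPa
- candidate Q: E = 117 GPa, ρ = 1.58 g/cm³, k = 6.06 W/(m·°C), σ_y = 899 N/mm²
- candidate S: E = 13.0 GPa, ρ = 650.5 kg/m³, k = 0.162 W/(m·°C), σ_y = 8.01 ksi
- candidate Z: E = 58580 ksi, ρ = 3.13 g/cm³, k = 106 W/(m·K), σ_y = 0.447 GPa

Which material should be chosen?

candidate Z

Screen on constraints: k ≥ 33.8 W/(m·K); σ_y ≥ 47.5 MPa. Survivors: candidate D, candidate Z.
Normalizing units and computing the index:
  candidate D: E = 46.49 GPa, ρ = 1800 kg/m³
  candidate Z: E = 403.9 GPa, ρ = 3130 kg/m³
  candidate Z: M = 6.42×10⁻³
  candidate D: M = 3.79×10⁻³
Candidate Z has the largest M.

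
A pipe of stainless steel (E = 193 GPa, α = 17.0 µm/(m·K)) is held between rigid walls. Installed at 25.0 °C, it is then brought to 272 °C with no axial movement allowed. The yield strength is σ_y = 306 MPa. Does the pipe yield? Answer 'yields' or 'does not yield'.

ΔT = 247.0 K. Constrained thermal stress σ = E·α·ΔT = 193.0×10³ MPa × 17.0×10⁻⁶ × 247.0 = 810 MPa (compressive).
Compare to σ_y = 306 MPa: σ ≥ σ_y, so it yields.

yields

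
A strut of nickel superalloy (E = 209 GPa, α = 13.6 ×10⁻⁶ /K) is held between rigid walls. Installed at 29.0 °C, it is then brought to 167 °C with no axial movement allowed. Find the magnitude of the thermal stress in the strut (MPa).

ΔT = 138.0 K. Constrained thermal stress σ = E·α·ΔT = 209.0×10³ MPa × 13.6×10⁻⁶ × 138.0 = 392 MPa (compressive).

392 MPa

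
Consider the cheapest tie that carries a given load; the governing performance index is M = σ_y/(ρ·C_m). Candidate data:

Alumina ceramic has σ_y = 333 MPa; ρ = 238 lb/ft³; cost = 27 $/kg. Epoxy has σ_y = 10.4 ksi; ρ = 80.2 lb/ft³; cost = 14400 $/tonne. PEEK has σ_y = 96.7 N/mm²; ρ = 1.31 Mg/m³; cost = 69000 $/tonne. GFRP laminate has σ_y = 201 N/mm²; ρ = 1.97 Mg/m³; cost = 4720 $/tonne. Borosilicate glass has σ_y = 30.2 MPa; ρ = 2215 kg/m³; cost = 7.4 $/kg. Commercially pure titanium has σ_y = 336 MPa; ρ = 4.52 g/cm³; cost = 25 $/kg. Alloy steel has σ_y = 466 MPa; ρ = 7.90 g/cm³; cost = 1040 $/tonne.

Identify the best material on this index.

alloy steel

Putting every candidate on a common basis:
  alumina ceramic: σ_y = 333.0 MPa, ρ = 3812 kg/m³, cost = 27.00 $/kg
  epoxy: σ_y = 71.71 MPa, ρ = 1285 kg/m³, cost = 14.40 $/kg
  PEEK: σ_y = 96.70 MPa, ρ = 1310 kg/m³, cost = 69.00 $/kg
  GFRP laminate: σ_y = 201.0 MPa, ρ = 1970 kg/m³, cost = 4.720 $/kg
  borosilicate glass: σ_y = 30.20 MPa, ρ = 2215 kg/m³, cost = 7.400 $/kg
  commercially pure titanium: σ_y = 336.0 MPa, ρ = 4520 kg/m³, cost = 25.00 $/kg
  alloy steel: σ_y = 466.0 MPa, ρ = 7900 kg/m³, cost = 1.040 $/kg
  alloy steel: M = 56.7 kN·m per $
  GFRP laminate: M = 21.6 kN·m per $
  epoxy: M = 3.88 kN·m per $
  alumina ceramic: M = 3.24 kN·m per $
  commercially pure titanium: M = 2.97 kN·m per $
  borosilicate glass: M = 1.84 kN·m per $
  PEEK: M = 1.07 kN·m per $
Highest index: alloy steel.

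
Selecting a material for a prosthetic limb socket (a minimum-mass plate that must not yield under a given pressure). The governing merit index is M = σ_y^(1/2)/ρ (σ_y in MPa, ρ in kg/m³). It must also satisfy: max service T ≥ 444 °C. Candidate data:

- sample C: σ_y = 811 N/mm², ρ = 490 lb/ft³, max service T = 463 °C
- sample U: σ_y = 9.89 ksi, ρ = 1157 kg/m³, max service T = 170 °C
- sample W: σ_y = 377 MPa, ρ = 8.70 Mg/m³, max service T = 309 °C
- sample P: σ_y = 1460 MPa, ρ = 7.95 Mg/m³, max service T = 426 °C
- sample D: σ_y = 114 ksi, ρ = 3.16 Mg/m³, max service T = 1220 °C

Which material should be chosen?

Screen on constraints: max service T ≥ 444 °C. Survivors: sample C, sample D.
After converting to SI:
  sample C: σ_y = 811.0 MPa, ρ = 7849 kg/m³
  sample D: σ_y = 786.0 MPa, ρ = 3160 kg/m³
  sample D: M = 8.87×10⁻³
  sample C: M = 3.63×10⁻³
Highest index: sample D.

sample D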